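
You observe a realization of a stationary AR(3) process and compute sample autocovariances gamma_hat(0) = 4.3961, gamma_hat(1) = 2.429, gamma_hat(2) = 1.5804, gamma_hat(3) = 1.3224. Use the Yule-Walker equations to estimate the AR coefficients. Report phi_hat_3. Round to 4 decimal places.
\hat\phi_{3} = 0.1080

The Yule-Walker equations for an AR(p) process read, in matrix form,
  Gamma_p phi = r_p,   with   (Gamma_p)_{ij} = gamma(|i - j|),
                       (r_p)_i = gamma(i),   i,j = 1..p.
Substitute the sample gammas (Toeplitz matrix and right-hand side of size 3):
  Gamma_p = [[4.3961, 2.429, 1.5804], [2.429, 4.3961, 2.429], [1.5804, 2.429, 4.3961]]
  r_p     = [2.429, 1.5804, 1.3224]
Written out (R1..R3):
  (R1) 4.3961 phi_1 + 2.429 phi_2 + 1.5804 phi_3 = 2.429
  (R2) 2.429 phi_1 + 4.3961 phi_2 + 2.429 phi_3 = 1.5804
  (R3) 1.5804 phi_1 + 2.429 phi_2 + 4.3961 phi_3 = 1.3224
Gaussian elimination:
  R2 <- R2 - (2.429/4.3961) R1 = R2 - (0.552535) R1:  3.053992 phi_2 + 1.555773 phi_3 = 0.238292
  R3 <- R3 - (1.5804/4.3961) R1 = R3 - (0.3595) R1:  1.555773 phi_2 + 3.827945 phi_3 = 0.449173
  R3 <- R3 - (1.555773/3.053992) R2 = R3 - (0.509423) R2:  3.035399 phi_3 = 0.327782
Back-substitution:
  phi_hat_3 = 0.327782 / 3.035399 = 0.107986
  phi_hat_2 = (0.238292 - (1.555773)(0.107986)) / 3.053992 = 0.023016
  phi_hat_1 = (2.429 - (2.429)(0.023016) - (1.5804)(0.107986)) / 4.3961 = 0.500997
So phi_hat = [0.5010, 0.0230, 0.1080].
Therefore phi_hat_3 = 0.1080.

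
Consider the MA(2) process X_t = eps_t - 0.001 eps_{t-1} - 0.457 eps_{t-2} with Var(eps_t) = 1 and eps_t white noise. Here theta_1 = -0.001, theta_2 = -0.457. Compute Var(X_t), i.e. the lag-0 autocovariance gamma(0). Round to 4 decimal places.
\gamma(0) = 1.2089

For an MA(q) process X_t = eps_t + sum_i theta_i eps_{t-i} with
Var(eps_t) = sigma^2, the variance is
  gamma(0) = sigma^2 * (1 + sum_i theta_i^2).
  sum_i theta_i^2 = (-0.001)^2 + (-0.457)^2 = 0.000001 + 0.208849 = 0.20885.
  gamma(0) = 1 * (1 + 0.20885) = 1 * 1.20885 = 1.20885, which rounds to 1.2089.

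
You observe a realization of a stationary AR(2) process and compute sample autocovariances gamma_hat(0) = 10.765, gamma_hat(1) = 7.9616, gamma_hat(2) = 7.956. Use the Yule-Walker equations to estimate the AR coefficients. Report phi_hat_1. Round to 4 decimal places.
\hat\phi_{1} = 0.4260

The Yule-Walker equations for an AR(p) process read, in matrix form,
  Gamma_p phi = r_p,   with   (Gamma_p)_{ij} = gamma(|i - j|),
                       (r_p)_i = gamma(i),   i,j = 1..p.
Substitute the sample gammas (Toeplitz matrix and right-hand side of size 2):
  Gamma_p = [[10.765, 7.9616], [7.9616, 10.765]]
  r_p     = [7.9616, 7.956]
Written out:
  10.765 phi_1 + 7.9616 phi_2 = 7.9616
  7.9616 phi_1 + 10.765 phi_2 = 7.956
Solve by Cramer's rule:
  det = gamma(0)^2 - gamma(1)^2 = (10.765)^2 - (7.9616)^2 = 115.885225 - 63.38707456 = 52.49815044
  phi_hat_1 = [gamma(1) gamma(0) - gamma(1) gamma(2)] / det = [(7.9616)(10.765) - (7.9616)(7.956)] / 52.49815044 = 22.3641344 / 52.49815044 = 0.426
  phi_hat_2 = [gamma(0) gamma(2) - gamma(1)^2] / det = [(10.765)(7.956) - (7.9616)^2] / 52.49815044 = 22.25926544 / 52.49815044 = 0.424
So phi_hat = [0.4260, 0.4240].
Therefore phi_hat_1 = 0.4260.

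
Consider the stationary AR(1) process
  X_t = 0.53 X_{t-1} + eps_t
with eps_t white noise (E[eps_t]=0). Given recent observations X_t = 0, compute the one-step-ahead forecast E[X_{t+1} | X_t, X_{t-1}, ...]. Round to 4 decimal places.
E[X_{t+1} \mid \mathcal F_t] = 0.0000

For an AR(p) model X_t = c + sum_i phi_i X_{t-i} + eps_t, the
one-step-ahead conditional mean is
  E[X_{t+1} | X_t, ...] = c + sum_i phi_i X_{t+1-i}.
Substitute known values:
  E[X_{t+1} | ...] = (0.53) * (0)
                   = 0.0000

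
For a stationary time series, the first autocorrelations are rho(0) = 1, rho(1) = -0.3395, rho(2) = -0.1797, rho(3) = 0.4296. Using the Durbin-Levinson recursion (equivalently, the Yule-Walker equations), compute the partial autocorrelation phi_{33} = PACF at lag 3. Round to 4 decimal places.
\phi_{33} = 0.2989

The PACF at lag k is phi_{kk}, the last component of the solution
to the Yule-Walker system G_k phi = r_k where
  (G_k)_{ij} = rho(|i - j|), (r_k)_i = rho(i), i,j = 1..k.
Equivalently, Durbin-Levinson gives phi_{kk} iteratively:
  phi_{11} = rho(1)
  phi_{kk} = [rho(k) - sum_{j=1..k-1} phi_{k-1,j} rho(k-j)]
            / [1 - sum_{j=1..k-1} phi_{k-1,j} rho(j)],
  phi_{k,j} = phi_{k-1,j} - phi_{kk} phi_{k-1,k-j},  j = 1..k-1.
Step k = 1:
  phi_11 = rho(1) = -0.3395.
Step k = 2:
  phi_22 = [rho(2) - phi_11 rho(1)] / [1 - phi_11 rho(1)] = [-0.1797 - (-0.3395)(-0.3395)] / [1 - (-0.3395)(-0.3395)]
         = -0.29496025 / 0.88473975 = -0.333386.
  Update: phi_21 = phi_11 - phi_22 phi_11 = -0.3395 - (-0.333386)(-0.3395) = -0.452685.
Step k = 3:
  phi_33 = [rho(3) - phi_21 rho(2) - phi_22 rho(1)] / [1 - phi_21 rho(1) - phi_22 rho(2)]
    numerator   = 0.4296 - (-0.452685)(-0.1797) - (-0.333386)(-0.3395) = 0.23506786
    denominator = 1 - (-0.452685)(-0.3395) - (-0.333386)(-0.1797) = 0.786404
  phi_33 = 0.23506786 / 0.786404 = 0.2989.
Therefore phi_{33} = 0.2989.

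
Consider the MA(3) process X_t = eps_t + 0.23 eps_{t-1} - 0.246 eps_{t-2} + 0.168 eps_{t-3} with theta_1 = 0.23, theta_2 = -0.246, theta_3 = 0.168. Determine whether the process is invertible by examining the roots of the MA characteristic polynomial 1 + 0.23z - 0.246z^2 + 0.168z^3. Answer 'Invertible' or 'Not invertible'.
\text{Invertible}

The MA(q) characteristic polynomial is P(z) = 1 + 0.23z - 0.246z^2 + 0.168z^3.
Invertibility requires all roots to lie outside the unit circle, i.e. |z| > 1 for every root.
Degree 3: look for a simple real root z0 first, then factor out (1 - z/z0) and solve the remaining quadratic.
Testing z0 = -1.25: P(-1.25) = 1 + (0.23)(-1.25) + (-0.246)(-1.25)^2 + (0.168)(-1.25)^3
  = 1 + (-0.2875) + (-0.384375) + (-0.328125) = 0.  So z_0 = -1.25 is a root, |z_0| = 1.25.
Divide out the factor (1 + 0.8 z) = (1 - z/z0) (since 1/z0 = -0.8):
  P(z) = (1 + 0.8 z)(1 + (-0.57) z + (0.21) z^2)
  [check: z-coef -0.57 - (-0.8) = 0.23; z^2-coef 0.21 - (-0.8)(-0.57) = -0.246; z^3-coef -(-0.8)(0.21) = 0.168.]
Remaining roots from the quadratic factor 1 + (-0.57) z + (0.21) z^2:
  Set 1 + (-0.57) z + (0.21) z^2 = 0, i.e. a z^2 + b z + c = 0 with a = 0.21, b = -0.57, c = 1.
  Discriminant D = b^2 - 4ac = (-0.57)^2 - 4*(0.21)*1 = 0.3249 - (0.84) = -0.5151.
  D < 0, so the roots are the complex-conjugate pair z = (-b +/- i sqrt(-D)) / (2a) = 1.3571 +/- 1.7088i.
  For a conjugate pair |z|^2 = z * conj(z) = (product of roots) = c/a = 1/(0.21) = 4.761905, so |z| = sqrt(4.761905) = 2.1822 for both roots.
Moduli of all roots: 1.2500, 2.1822, 2.1822.
All moduli strictly greater than 1? Yes.
Verdict: Invertible.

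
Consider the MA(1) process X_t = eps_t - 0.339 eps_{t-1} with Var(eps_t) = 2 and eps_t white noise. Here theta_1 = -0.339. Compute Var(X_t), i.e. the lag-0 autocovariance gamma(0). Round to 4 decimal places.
\gamma(0) = 2.2298

For an MA(q) process X_t = eps_t + sum_i theta_i eps_{t-i} with
Var(eps_t) = sigma^2, the variance is
  gamma(0) = sigma^2 * (1 + sum_i theta_i^2).
  sum_i theta_i^2 = (-0.339)^2 = 0.114921.
  gamma(0) = 2 * (1 + 0.114921) = 2 * 1.114921 = 2.229842, which rounds to 2.2298.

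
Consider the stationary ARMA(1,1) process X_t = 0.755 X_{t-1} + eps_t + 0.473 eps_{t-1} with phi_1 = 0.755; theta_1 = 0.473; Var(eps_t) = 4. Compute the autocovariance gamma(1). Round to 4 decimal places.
\gamma(1) = 15.5036

Multiply the model equation by X_{t-k} and take expectations. With theta_0 = psi_0 = 1 and psi_j the MA(infinity) weights, this gives
  gamma(k) - sum_i phi_i gamma(k-i) = c_k,
  c_k = sigma^2 * sum_{j=k..q} theta_j psi_{j-k}   (c_k = 0 for k > q),
using gamma(-m) = gamma(m).
psi-weights needed (psi_j = theta_j + sum_i phi_i psi_{j-i}):
  psi_1 = theta_1 + phi_1 = 0.473 + (0.755) = 1.228
Right-hand sides:
  c_0 = sigma^2 (1 + theta_1 psi_1) = 4 * (1 + (0.473)(1.228)) = 4 * 1.580844 = 6.323376
  c_1 = sigma^2 theta_1 = 4 * (0.473) = 1.892
  c_2 = 0
Equations for k = 0 and k = 1 (AR order 1):
  gamma(0) = phi_1 gamma(1) + c_0
  gamma(1) = phi_1 gamma(0) + c_1
Substituting the second into the first: gamma(0) (1 - phi_1^2) = c_0 + phi_1 c_1, so
  gamma(0) = (c_0 + phi_1 c_1) / (1 - phi_1^2) = (6.323376 + (0.755)(1.892)) / (1 - (0.755)^2) = 7.751836 / 0.429975 = 18.028574.
  gamma(1) = phi_1 gamma(0) + c_1 = (0.755)(18.028574) + (1.892) = 15.503573.
Therefore gamma(1) = 15.5036 (to 4 decimal places).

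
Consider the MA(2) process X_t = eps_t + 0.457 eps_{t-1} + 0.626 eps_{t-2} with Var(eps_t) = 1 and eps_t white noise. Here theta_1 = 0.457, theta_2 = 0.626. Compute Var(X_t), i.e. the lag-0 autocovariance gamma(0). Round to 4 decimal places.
\gamma(0) = 1.6007

For an MA(q) process X_t = eps_t + sum_i theta_i eps_{t-i} with
Var(eps_t) = sigma^2, the variance is
  gamma(0) = sigma^2 * (1 + sum_i theta_i^2).
  sum_i theta_i^2 = (0.457)^2 + (0.626)^2 = 0.208849 + 0.391876 = 0.600725.
  gamma(0) = 1 * (1 + 0.600725) = 1 * 1.600725 = 1.600725, which rounds to 1.6007.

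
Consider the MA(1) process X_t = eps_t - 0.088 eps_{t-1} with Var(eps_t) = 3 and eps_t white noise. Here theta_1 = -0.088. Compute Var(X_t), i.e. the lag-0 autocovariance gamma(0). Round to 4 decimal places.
\gamma(0) = 3.0232

For an MA(q) process X_t = eps_t + sum_i theta_i eps_{t-i} with
Var(eps_t) = sigma^2, the variance is
  gamma(0) = sigma^2 * (1 + sum_i theta_i^2).
  sum_i theta_i^2 = (-0.088)^2 = 0.007744.
  gamma(0) = 3 * (1 + 0.007744) = 3 * 1.007744 = 3.023232, which rounds to 3.0232.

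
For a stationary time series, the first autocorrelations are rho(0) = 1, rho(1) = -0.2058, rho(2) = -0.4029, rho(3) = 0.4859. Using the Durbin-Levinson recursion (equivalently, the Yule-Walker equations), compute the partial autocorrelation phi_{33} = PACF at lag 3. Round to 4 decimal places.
\phi_{33} = 0.3580

The PACF at lag k is phi_{kk}, the last component of the solution
to the Yule-Walker system G_k phi = r_k where
  (G_k)_{ij} = rho(|i - j|), (r_k)_i = rho(i), i,j = 1..k.
Equivalently, Durbin-Levinson gives phi_{kk} iteratively:
  phi_{11} = rho(1)
  phi_{kk} = [rho(k) - sum_{j=1..k-1} phi_{k-1,j} rho(k-j)]
            / [1 - sum_{j=1..k-1} phi_{k-1,j} rho(j)],
  phi_{k,j} = phi_{k-1,j} - phi_{kk} phi_{k-1,k-j},  j = 1..k-1.
Step k = 1:
  phi_11 = rho(1) = -0.2058.
Step k = 2:
  phi_22 = [rho(2) - phi_11 rho(1)] / [1 - phi_11 rho(1)] = [-0.4029 - (-0.2058)(-0.2058)] / [1 - (-0.2058)(-0.2058)]
         = -0.44525364 / 0.95764636 = -0.464946.
  Update: phi_21 = phi_11 - phi_22 phi_11 = -0.2058 - (-0.464946)(-0.2058) = -0.301486.
Step k = 3:
  phi_33 = [rho(3) - phi_21 rho(2) - phi_22 rho(1)] / [1 - phi_21 rho(1) - phi_22 rho(2)]
    numerator   = 0.4859 - (-0.301486)(-0.4029) - (-0.464946)(-0.2058) = 0.26874551
    denominator = 1 - (-0.301486)(-0.2058) - (-0.464946)(-0.4029) = 0.75062756
  phi_33 = 0.26874551 / 0.75062756 = 0.358.
Therefore phi_{33} = 0.3580.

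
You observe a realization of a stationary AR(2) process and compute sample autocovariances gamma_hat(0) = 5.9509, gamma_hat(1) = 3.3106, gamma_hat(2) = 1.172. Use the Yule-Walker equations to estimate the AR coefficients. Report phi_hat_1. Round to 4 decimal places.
\hat\phi_{1} = 0.6470

The Yule-Walker equations for an AR(p) process read, in matrix form,
  Gamma_p phi = r_p,   with   (Gamma_p)_{ij} = gamma(|i - j|),
                       (r_p)_i = gamma(i),   i,j = 1..p.
Substitute the sample gammas (Toeplitz matrix and right-hand side of size 2):
  Gamma_p = [[5.9509, 3.3106], [3.3106, 5.9509]]
  r_p     = [3.3106, 1.172]
Written out:
  5.9509 phi_1 + 3.3106 phi_2 = 3.3106
  3.3106 phi_1 + 5.9509 phi_2 = 1.172
Solve by Cramer's rule:
  det = gamma(0)^2 - gamma(1)^2 = (5.9509)^2 - (3.3106)^2 = 35.41321081 - 10.96007236 = 24.45313845
  phi_hat_1 = [gamma(1) gamma(0) - gamma(1) gamma(2)] / det = [(3.3106)(5.9509) - (3.3106)(1.172)] / 24.45313845 = 15.82102634 / 24.45313845 = 0.647
  phi_hat_2 = [gamma(0) gamma(2) - gamma(1)^2] / det = [(5.9509)(1.172) - (3.3106)^2] / 24.45313845 = -3.98561756 / 24.45313845 = -0.163
So phi_hat = [0.6470, -0.1630].
Therefore phi_hat_1 = 0.6470.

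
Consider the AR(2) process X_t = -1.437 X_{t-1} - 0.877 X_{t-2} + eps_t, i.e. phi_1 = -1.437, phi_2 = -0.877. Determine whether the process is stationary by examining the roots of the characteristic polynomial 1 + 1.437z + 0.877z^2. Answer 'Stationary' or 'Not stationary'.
\text{Stationary}

The AR(p) characteristic polynomial is P(z) = 1 + 1.437z + 0.877z^2.
Stationarity requires all roots to lie outside the unit circle, i.e. |z| > 1 for every root.
Set 1 + (1.437) z + (0.877) z^2 = 0, i.e. a z^2 + b z + c = 0 with a = 0.877, b = 1.437, c = 1.
Discriminant D = b^2 - 4ac = (1.437)^2 - 4*(0.877)*1 = 2.064969 - (3.508) = -1.443031.
D < 0, so the roots are the complex-conjugate pair z = (-b +/- i sqrt(-D)) / (2a) = -0.8193 +/- 0.6849i.
For a conjugate pair |z|^2 = z * conj(z) = (product of roots) = c/a = 1/(0.877) = 1.140251, so |z| = sqrt(1.140251) = 1.0678 for both roots.
Moduli of all roots: 1.0678, 1.0678.
All moduli strictly greater than 1? Yes.
Verdict: Stationary.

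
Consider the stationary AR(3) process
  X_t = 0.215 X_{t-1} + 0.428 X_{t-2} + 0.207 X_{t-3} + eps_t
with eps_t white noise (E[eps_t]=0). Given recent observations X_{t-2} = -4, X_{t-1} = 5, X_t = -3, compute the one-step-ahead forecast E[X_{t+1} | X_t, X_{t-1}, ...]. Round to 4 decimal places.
E[X_{t+1} \mid \mathcal F_t] = 0.6670

For an AR(p) model X_t = c + sum_i phi_i X_{t-i} + eps_t, the
one-step-ahead conditional mean is
  E[X_{t+1} | X_t, ...] = c + sum_i phi_i X_{t+1-i}.
Substitute known values:
  E[X_{t+1} | ...] = (0.215) * (-3) + (0.428) * (5) + (0.207) * (-4)
                   = 0.6670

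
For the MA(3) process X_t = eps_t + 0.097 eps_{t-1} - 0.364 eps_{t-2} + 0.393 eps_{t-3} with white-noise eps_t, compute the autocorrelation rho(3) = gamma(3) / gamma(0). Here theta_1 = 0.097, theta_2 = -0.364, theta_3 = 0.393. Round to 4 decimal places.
\rho(3) = 0.3032

For an MA(q) process with theta_0 = 1, the autocovariance is
  gamma(k) = sigma^2 * sum_{i=0..q-k} theta_i * theta_{i+k},
and rho(k) = gamma(k) / gamma(0). Sigma^2 cancels.
  numerator   = (1)*(0.393) = 0.393.
  denominator = (1)^2 + (0.097)^2 + (-0.364)^2 + (0.393)^2 = 1.296354.
  rho(3) = 0.393 / 1.296354 = 0.3032.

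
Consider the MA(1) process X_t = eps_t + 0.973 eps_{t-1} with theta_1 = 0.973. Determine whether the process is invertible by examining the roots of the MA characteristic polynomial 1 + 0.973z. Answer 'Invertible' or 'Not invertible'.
\text{Invertible}

The MA(q) characteristic polynomial is P(z) = 1 + 0.973z.
Invertibility requires all roots to lie outside the unit circle, i.e. |z| > 1 for every root.
This is linear in z: 1 + (0.973) z = 0  =>  z = -1/(0.973) = -1.027749,  |z| = 1.027749.
Moduli of all roots: 1.0277.
All moduli strictly greater than 1? Yes.
Verdict: Invertible.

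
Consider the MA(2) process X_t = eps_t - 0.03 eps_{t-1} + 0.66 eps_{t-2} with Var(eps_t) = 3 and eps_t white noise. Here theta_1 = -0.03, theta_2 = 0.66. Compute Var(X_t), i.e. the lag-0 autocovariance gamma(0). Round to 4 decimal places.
\gamma(0) = 4.3095

For an MA(q) process X_t = eps_t + sum_i theta_i eps_{t-i} with
Var(eps_t) = sigma^2, the variance is
  gamma(0) = sigma^2 * (1 + sum_i theta_i^2).
  sum_i theta_i^2 = (-0.03)^2 + (0.66)^2 = 0.0009 + 0.4356 = 0.4365.
  gamma(0) = 3 * (1 + 0.4365) = 3 * 1.4365 = 4.3095.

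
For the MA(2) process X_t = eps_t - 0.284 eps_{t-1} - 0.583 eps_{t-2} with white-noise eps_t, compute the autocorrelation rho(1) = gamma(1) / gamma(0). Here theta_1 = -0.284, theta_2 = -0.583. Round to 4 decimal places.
\rho(1) = -0.0834

For an MA(q) process with theta_0 = 1, the autocovariance is
  gamma(k) = sigma^2 * sum_{i=0..q-k} theta_i * theta_{i+k},
and rho(k) = gamma(k) / gamma(0). Sigma^2 cancels.
  numerator   = (1)*(-0.284) + (-0.284)*(-0.583) = -0.118428.
  denominator = (1)^2 + (-0.284)^2 + (-0.583)^2 = 1.420545.
  rho(1) = -0.118428 / 1.420545 = -0.0834.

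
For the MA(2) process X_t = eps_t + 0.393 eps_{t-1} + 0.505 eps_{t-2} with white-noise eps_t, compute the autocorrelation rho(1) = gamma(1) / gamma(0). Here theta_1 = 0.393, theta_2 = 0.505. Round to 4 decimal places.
\rho(1) = 0.4196

For an MA(q) process with theta_0 = 1, the autocovariance is
  gamma(k) = sigma^2 * sum_{i=0..q-k} theta_i * theta_{i+k},
and rho(k) = gamma(k) / gamma(0). Sigma^2 cancels.
  numerator   = (1)*(0.393) + (0.393)*(0.505) = 0.591465.
  denominator = (1)^2 + (0.393)^2 + (0.505)^2 = 1.409474.
  rho(1) = 0.591465 / 1.409474 = 0.4196.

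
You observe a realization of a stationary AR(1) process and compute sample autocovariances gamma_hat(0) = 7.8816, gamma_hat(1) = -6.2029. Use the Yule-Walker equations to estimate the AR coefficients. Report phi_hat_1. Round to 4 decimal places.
\hat\phi_{1} = -0.7870

The Yule-Walker equations for an AR(p) process read, in matrix form,
  Gamma_p phi = r_p,   with   (Gamma_p)_{ij} = gamma(|i - j|),
                       (r_p)_i = gamma(i),   i,j = 1..p.
Substitute the sample gammas (Toeplitz matrix and right-hand side of size 1):
  Gamma_p = [[7.8816]]
  r_p     = [-6.2029]
With p = 1 this is the single equation gamma(0) phi_1 = gamma(1):
  phi_hat_1 = gamma(1) / gamma(0) = -6.2029 / 7.8816 = -0.7870.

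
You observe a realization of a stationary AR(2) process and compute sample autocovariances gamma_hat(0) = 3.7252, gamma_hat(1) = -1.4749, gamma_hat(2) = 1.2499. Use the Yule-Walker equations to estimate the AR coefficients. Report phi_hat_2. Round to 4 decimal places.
\hat\phi_{2} = 0.2120

The Yule-Walker equations for an AR(p) process read, in matrix form,
  Gamma_p phi = r_p,   with   (Gamma_p)_{ij} = gamma(|i - j|),
                       (r_p)_i = gamma(i),   i,j = 1..p.
Substitute the sample gammas (Toeplitz matrix and right-hand side of size 2):
  Gamma_p = [[3.7252, -1.4749], [-1.4749, 3.7252]]
  r_p     = [-1.4749, 1.2499]
Written out:
  3.7252 phi_1 - 1.4749 phi_2 = -1.4749
  -1.4749 phi_1 + 3.7252 phi_2 = 1.2499
Solve by Cramer's rule:
  det = gamma(0)^2 - gamma(1)^2 = (3.7252)^2 - (-1.4749)^2 = 13.87711504 - 2.17533001 = 11.70178503
  phi_hat_1 = [gamma(1) gamma(0) - gamma(1) gamma(2)] / det = [(-1.4749)(3.7252) - (-1.4749)(1.2499)] / 11.70178503 = -3.65081997 / 11.70178503 = -0.312
  phi_hat_2 = [gamma(0) gamma(2) - gamma(1)^2] / det = [(3.7252)(1.2499) - (-1.4749)^2] / 11.70178503 = 2.48079747 / 11.70178503 = 0.212
So phi_hat = [-0.3120, 0.2120].
Therefore phi_hat_2 = 0.2120.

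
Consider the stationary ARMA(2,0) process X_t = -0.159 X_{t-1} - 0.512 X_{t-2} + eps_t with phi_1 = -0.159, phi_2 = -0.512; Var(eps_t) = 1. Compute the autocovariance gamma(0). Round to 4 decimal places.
\gamma(0) = 1.3704

Multiply the model equation by X_{t-k} and take expectations. With theta_0 = psi_0 = 1 and psi_j the MA(infinity) weights, this gives
  gamma(k) - sum_i phi_i gamma(k-i) = c_k,
  c_k = sigma^2 * sum_{j=k..q} theta_j psi_{j-k}   (c_k = 0 for k > q),
using gamma(-m) = gamma(m).
Pure AR (q = 0): c_0 = sigma^2 = 1, c_k = 0 for k >= 1.
Equations for k = 0, 1, 2 (AR order 2, c_2 = 0):
  (E0) gamma(0) = phi_1 gamma(1) + phi_2 gamma(2) + c_0
  (E1) gamma(1) = phi_1 gamma(0) + phi_2 gamma(1) + c_1
  (E2) gamma(2) = phi_1 gamma(1) + phi_2 gamma(0)
From (E1): gamma(1) = A gamma(0) + B with
  A = phi_1 / (1 - phi_2) = -0.159 / 1.512 = -0.105159,   B = c_1 / (1 - phi_2) = 0 / 1.512 = 0.
Insert (E2) into (E0): gamma(0) (1 - phi_2^2) = phi_1 (1 + phi_2) gamma(1) + c_0.
  phi_1 (1 + phi_2) = (-0.159)(0.488) = -0.077592,   1 - phi_2^2 = 0.737856.
Replace gamma(1) by A gamma(0) + B and collect gamma(0):
  gamma(0) [0.737856 - (-0.077592)(-0.105159)] = c_0 = 1
  gamma(0) * 0.729697 = 1
  gamma(0) = 1 / 0.729697 = 1.370433.
Therefore gamma(0) = 1.3704 (to 4 decimal places).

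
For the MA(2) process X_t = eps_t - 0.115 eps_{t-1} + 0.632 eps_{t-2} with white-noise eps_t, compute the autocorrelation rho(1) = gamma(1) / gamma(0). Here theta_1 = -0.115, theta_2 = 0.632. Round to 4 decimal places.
\rho(1) = -0.1329

For an MA(q) process with theta_0 = 1, the autocovariance is
  gamma(k) = sigma^2 * sum_{i=0..q-k} theta_i * theta_{i+k},
and rho(k) = gamma(k) / gamma(0). Sigma^2 cancels.
  numerator   = (1)*(-0.115) + (-0.115)*(0.632) = -0.18768.
  denominator = (1)^2 + (-0.115)^2 + (0.632)^2 = 1.412649.
  rho(1) = -0.18768 / 1.412649 = -0.1329.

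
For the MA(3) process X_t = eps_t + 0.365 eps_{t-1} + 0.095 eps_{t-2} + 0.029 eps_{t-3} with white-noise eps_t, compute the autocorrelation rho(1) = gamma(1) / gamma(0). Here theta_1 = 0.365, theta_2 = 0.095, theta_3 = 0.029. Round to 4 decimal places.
\rho(1) = 0.3521

For an MA(q) process with theta_0 = 1, the autocovariance is
  gamma(k) = sigma^2 * sum_{i=0..q-k} theta_i * theta_{i+k},
and rho(k) = gamma(k) / gamma(0). Sigma^2 cancels.
  numerator   = (1)*(0.365) + (0.365)*(0.095) + (0.095)*(0.029) = 0.40243.
  denominator = (1)^2 + (0.365)^2 + (0.095)^2 + (0.029)^2 = 1.143091.
  rho(1) = 0.40243 / 1.143091 = 0.3521.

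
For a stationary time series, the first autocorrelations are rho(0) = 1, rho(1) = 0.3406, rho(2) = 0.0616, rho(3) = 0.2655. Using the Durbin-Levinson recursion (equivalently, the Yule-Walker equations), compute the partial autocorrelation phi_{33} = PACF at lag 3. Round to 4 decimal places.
\phi_{33} = 0.3000

The PACF at lag k is phi_{kk}, the last component of the solution
to the Yule-Walker system G_k phi = r_k where
  (G_k)_{ij} = rho(|i - j|), (r_k)_i = rho(i), i,j = 1..k.
Equivalently, Durbin-Levinson gives phi_{kk} iteratively:
  phi_{11} = rho(1)
  phi_{kk} = [rho(k) - sum_{j=1..k-1} phi_{k-1,j} rho(k-j)]
            / [1 - sum_{j=1..k-1} phi_{k-1,j} rho(j)],
  phi_{k,j} = phi_{k-1,j} - phi_{kk} phi_{k-1,k-j},  j = 1..k-1.
Step k = 1:
  phi_11 = rho(1) = 0.3406.
Step k = 2:
  phi_22 = [rho(2) - phi_11 rho(1)] / [1 - phi_11 rho(1)] = [0.0616 - (0.3406)(0.3406)] / [1 - (0.3406)(0.3406)]
         = -0.05440836 / 0.88399164 = -0.061549.
  Update: phi_21 = phi_11 - phi_22 phi_11 = 0.3406 - (-0.061549)(0.3406) = 0.361563.
Step k = 3:
  phi_33 = [rho(3) - phi_21 rho(2) - phi_22 rho(1)] / [1 - phi_21 rho(1) - phi_22 rho(2)]
    numerator   = 0.2655 - (0.361563)(0.0616) - (-0.061549)(0.3406) = 0.26419111
    denominator = 1 - (0.361563)(0.3406) - (-0.061549)(0.0616) = 0.88064289
  phi_33 = 0.26419111 / 0.88064289 = 0.3.
Therefore phi_{33} = 0.3000.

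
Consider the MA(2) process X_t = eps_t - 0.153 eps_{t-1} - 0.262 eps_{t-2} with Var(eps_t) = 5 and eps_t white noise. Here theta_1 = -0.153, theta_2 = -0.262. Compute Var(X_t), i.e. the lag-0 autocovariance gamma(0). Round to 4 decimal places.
\gamma(0) = 5.4603

For an MA(q) process X_t = eps_t + sum_i theta_i eps_{t-i} with
Var(eps_t) = sigma^2, the variance is
  gamma(0) = sigma^2 * (1 + sum_i theta_i^2).
  sum_i theta_i^2 = (-0.153)^2 + (-0.262)^2 = 0.023409 + 0.068644 = 0.092053.
  gamma(0) = 5 * (1 + 0.092053) = 5 * 1.092053 = 5.460265, which rounds to 5.4603.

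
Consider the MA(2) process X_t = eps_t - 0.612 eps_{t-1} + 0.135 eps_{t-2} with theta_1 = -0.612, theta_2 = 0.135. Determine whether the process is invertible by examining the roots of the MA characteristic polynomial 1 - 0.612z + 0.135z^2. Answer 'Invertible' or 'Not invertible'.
\text{Invertible}

The MA(q) characteristic polynomial is P(z) = 1 - 0.612z + 0.135z^2.
Invertibility requires all roots to lie outside the unit circle, i.e. |z| > 1 for every root.
Set 1 + (-0.612) z + (0.135) z^2 = 0, i.e. a z^2 + b z + c = 0 with a = 0.135, b = -0.612, c = 1.
Discriminant D = b^2 - 4ac = (-0.612)^2 - 4*(0.135)*1 = 0.374544 - (0.54) = -0.165456.
D < 0, so the roots are the complex-conjugate pair z = (-b +/- i sqrt(-D)) / (2a) = 2.2667 +/- 1.5065i.
For a conjugate pair |z|^2 = z * conj(z) = (product of roots) = c/a = 1/(0.135) = 7.407407, so |z| = sqrt(7.407407) = 2.7217 for both roots.
Moduli of all roots: 2.7217, 2.7217.
All moduli strictly greater than 1? Yes.
Verdict: Invertible.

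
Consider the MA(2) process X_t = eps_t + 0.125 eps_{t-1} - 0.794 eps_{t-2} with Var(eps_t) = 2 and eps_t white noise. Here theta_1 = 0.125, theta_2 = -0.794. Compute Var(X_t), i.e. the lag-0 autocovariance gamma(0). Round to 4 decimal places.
\gamma(0) = 3.2921

For an MA(q) process X_t = eps_t + sum_i theta_i eps_{t-i} with
Var(eps_t) = sigma^2, the variance is
  gamma(0) = sigma^2 * (1 + sum_i theta_i^2).
  sum_i theta_i^2 = (0.125)^2 + (-0.794)^2 = 0.015625 + 0.630436 = 0.646061.
  gamma(0) = 2 * (1 + 0.646061) = 2 * 1.646061 = 3.292122, which rounds to 3.2921.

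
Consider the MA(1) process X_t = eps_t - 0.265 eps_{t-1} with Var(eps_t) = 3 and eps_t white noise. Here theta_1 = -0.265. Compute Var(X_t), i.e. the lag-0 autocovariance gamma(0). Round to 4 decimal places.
\gamma(0) = 3.2107

For an MA(q) process X_t = eps_t + sum_i theta_i eps_{t-i} with
Var(eps_t) = sigma^2, the variance is
  gamma(0) = sigma^2 * (1 + sum_i theta_i^2).
  sum_i theta_i^2 = (-0.265)^2 = 0.070225.
  gamma(0) = 3 * (1 + 0.070225) = 3 * 1.070225 = 3.210675, which rounds to 3.2107.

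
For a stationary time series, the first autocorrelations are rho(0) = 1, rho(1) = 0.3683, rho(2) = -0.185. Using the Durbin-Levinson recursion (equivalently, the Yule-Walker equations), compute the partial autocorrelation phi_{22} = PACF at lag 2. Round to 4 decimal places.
\phi_{22} = -0.3710

The PACF at lag k is phi_{kk}, the last component of the solution
to the Yule-Walker system G_k phi = r_k where
  (G_k)_{ij} = rho(|i - j|), (r_k)_i = rho(i), i,j = 1..k.
Equivalently, Durbin-Levinson gives phi_{kk} iteratively:
  phi_{11} = rho(1)
  phi_{kk} = [rho(k) - sum_{j=1..k-1} phi_{k-1,j} rho(k-j)]
            / [1 - sum_{j=1..k-1} phi_{k-1,j} rho(j)],
  phi_{k,j} = phi_{k-1,j} - phi_{kk} phi_{k-1,k-j},  j = 1..k-1.
Step k = 1:
  phi_11 = rho(1) = 0.3683.
Step k = 2:
  phi_22 = [rho(2) - phi_11 rho(1)] / [1 - phi_11 rho(1)] = [-0.185 - (0.3683)(0.3683)] / [1 - (0.3683)(0.3683)]
         = -0.32064489 / 0.86435511 = -0.371.
Therefore phi_{22} = -0.3710.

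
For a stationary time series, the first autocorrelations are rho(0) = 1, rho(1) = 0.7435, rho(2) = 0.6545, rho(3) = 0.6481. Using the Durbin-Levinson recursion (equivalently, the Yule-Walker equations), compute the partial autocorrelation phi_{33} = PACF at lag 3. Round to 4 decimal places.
\phi_{33} = 0.2430

The PACF at lag k is phi_{kk}, the last component of the solution
to the Yule-Walker system G_k phi = r_k where
  (G_k)_{ij} = rho(|i - j|), (r_k)_i = rho(i), i,j = 1..k.
Equivalently, Durbin-Levinson gives phi_{kk} iteratively:
  phi_{11} = rho(1)
  phi_{kk} = [rho(k) - sum_{j=1..k-1} phi_{k-1,j} rho(k-j)]
            / [1 - sum_{j=1..k-1} phi_{k-1,j} rho(j)],
  phi_{k,j} = phi_{k-1,j} - phi_{kk} phi_{k-1,k-j},  j = 1..k-1.
Step k = 1:
  phi_11 = rho(1) = 0.7435.
Step k = 2:
  phi_22 = [rho(2) - phi_11 rho(1)] / [1 - phi_11 rho(1)] = [0.6545 - (0.7435)(0.7435)] / [1 - (0.7435)(0.7435)]
         = 0.10170775 / 0.44720775 = 0.227428.
  Update: phi_21 = phi_11 - phi_22 phi_11 = 0.7435 - (0.227428)(0.7435) = 0.574407.
Step k = 3:
  phi_33 = [rho(3) - phi_21 rho(2) - phi_22 rho(1)] / [1 - phi_21 rho(1) - phi_22 rho(2)]
    numerator   = 0.6481 - (0.574407)(0.6545) - (0.227428)(0.7435) = 0.10305761
    denominator = 1 - (0.574407)(0.7435) - (0.227428)(0.6545) = 0.42407652
  phi_33 = 0.10305761 / 0.42407652 = 0.243.
Therefore phi_{33} = 0.2430.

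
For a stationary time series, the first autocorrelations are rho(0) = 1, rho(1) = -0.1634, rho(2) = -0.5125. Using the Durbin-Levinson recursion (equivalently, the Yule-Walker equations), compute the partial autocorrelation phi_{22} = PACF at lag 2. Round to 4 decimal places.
\phi_{22} = -0.5540

The PACF at lag k is phi_{kk}, the last component of the solution
to the Yule-Walker system G_k phi = r_k where
  (G_k)_{ij} = rho(|i - j|), (r_k)_i = rho(i), i,j = 1..k.
Equivalently, Durbin-Levinson gives phi_{kk} iteratively:
  phi_{11} = rho(1)
  phi_{kk} = [rho(k) - sum_{j=1..k-1} phi_{k-1,j} rho(k-j)]
            / [1 - sum_{j=1..k-1} phi_{k-1,j} rho(j)],
  phi_{k,j} = phi_{k-1,j} - phi_{kk} phi_{k-1,k-j},  j = 1..k-1.
Step k = 1:
  phi_11 = rho(1) = -0.1634.
Step k = 2:
  phi_22 = [rho(2) - phi_11 rho(1)] / [1 - phi_11 rho(1)] = [-0.5125 - (-0.1634)(-0.1634)] / [1 - (-0.1634)(-0.1634)]
         = -0.53919956 / 0.97330044 = -0.554.
Therefore phi_{22} = -0.5540.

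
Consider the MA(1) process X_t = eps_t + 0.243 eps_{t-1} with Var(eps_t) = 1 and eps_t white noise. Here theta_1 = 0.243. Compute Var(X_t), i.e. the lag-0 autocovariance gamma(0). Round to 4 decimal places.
\gamma(0) = 1.0590

For an MA(q) process X_t = eps_t + sum_i theta_i eps_{t-i} with
Var(eps_t) = sigma^2, the variance is
  gamma(0) = sigma^2 * (1 + sum_i theta_i^2).
  sum_i theta_i^2 = (0.243)^2 = 0.059049.
  gamma(0) = 1 * (1 + 0.059049) = 1 * 1.059049 = 1.059049, which rounds to 1.0590.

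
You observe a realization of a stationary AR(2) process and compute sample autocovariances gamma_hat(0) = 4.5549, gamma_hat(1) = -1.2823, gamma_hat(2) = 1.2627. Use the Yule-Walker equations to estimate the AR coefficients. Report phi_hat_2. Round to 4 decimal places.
\hat\phi_{2} = 0.2150

The Yule-Walker equations for an AR(p) process read, in matrix form,
  Gamma_p phi = r_p,   with   (Gamma_p)_{ij} = gamma(|i - j|),
                       (r_p)_i = gamma(i),   i,j = 1..p.
Substitute the sample gammas (Toeplitz matrix and right-hand side of size 2):
  Gamma_p = [[4.5549, -1.2823], [-1.2823, 4.5549]]
  r_p     = [-1.2823, 1.2627]
Written out:
  4.5549 phi_1 - 1.2823 phi_2 = -1.2823
  -1.2823 phi_1 + 4.5549 phi_2 = 1.2627
Solve by Cramer's rule:
  det = gamma(0)^2 - gamma(1)^2 = (4.5549)^2 - (-1.2823)^2 = 20.74711401 - 1.64429329 = 19.10282072
  phi_hat_1 = [gamma(1) gamma(0) - gamma(1) gamma(2)] / det = [(-1.2823)(4.5549) - (-1.2823)(1.2627)] / 19.10282072 = -4.22158806 / 19.10282072 = -0.221
  phi_hat_2 = [gamma(0) gamma(2) - gamma(1)^2] / det = [(4.5549)(1.2627) - (-1.2823)^2] / 19.10282072 = 4.10717894 / 19.10282072 = 0.215
So phi_hat = [-0.2210, 0.2150].
Therefore phi_hat_2 = 0.2150.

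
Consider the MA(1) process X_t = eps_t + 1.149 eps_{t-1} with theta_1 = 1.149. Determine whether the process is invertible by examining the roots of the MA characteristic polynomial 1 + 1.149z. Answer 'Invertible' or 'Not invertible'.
\text{Not invertible}

The MA(q) characteristic polynomial is P(z) = 1 + 1.149z.
Invertibility requires all roots to lie outside the unit circle, i.e. |z| > 1 for every root.
This is linear in z: 1 + (1.149) z = 0  =>  z = -1/(1.149) = -0.870322,  |z| = 0.870322.
Moduli of all roots: 0.8703.
All moduli strictly greater than 1? No.
Verdict: Not invertible.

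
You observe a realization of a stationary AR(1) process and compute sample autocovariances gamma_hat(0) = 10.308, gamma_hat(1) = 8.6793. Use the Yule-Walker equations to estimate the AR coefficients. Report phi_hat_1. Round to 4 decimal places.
\hat\phi_{1} = 0.8420

The Yule-Walker equations for an AR(p) process read, in matrix form,
  Gamma_p phi = r_p,   with   (Gamma_p)_{ij} = gamma(|i - j|),
                       (r_p)_i = gamma(i),   i,j = 1..p.
Substitute the sample gammas (Toeplitz matrix and right-hand side of size 1):
  Gamma_p = [[10.308]]
  r_p     = [8.6793]
With p = 1 this is the single equation gamma(0) phi_1 = gamma(1):
  phi_hat_1 = gamma(1) / gamma(0) = 8.6793 / 10.308 = 0.8420.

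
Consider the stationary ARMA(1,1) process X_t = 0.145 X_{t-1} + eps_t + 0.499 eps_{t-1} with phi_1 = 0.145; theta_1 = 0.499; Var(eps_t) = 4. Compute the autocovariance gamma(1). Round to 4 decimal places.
\gamma(1) = 2.8217

Multiply the model equation by X_{t-k} and take expectations. With theta_0 = psi_0 = 1 and psi_j the MA(infinity) weights, this gives
  gamma(k) - sum_i phi_i gamma(k-i) = c_k,
  c_k = sigma^2 * sum_{j=k..q} theta_j psi_{j-k}   (c_k = 0 for k > q),
using gamma(-m) = gamma(m).
psi-weights needed (psi_j = theta_j + sum_i phi_i psi_{j-i}):
  psi_1 = theta_1 + phi_1 = 0.499 + (0.145) = 0.644
Right-hand sides:
  c_0 = sigma^2 (1 + theta_1 psi_1) = 4 * (1 + (0.499)(0.644)) = 4 * 1.321356 = 5.285424
  c_1 = sigma^2 theta_1 = 4 * (0.499) = 1.996
  c_2 = 0
Equations for k = 0 and k = 1 (AR order 1):
  gamma(0) = phi_1 gamma(1) + c_0
  gamma(1) = phi_1 gamma(0) + c_1
Substituting the second into the first: gamma(0) (1 - phi_1^2) = c_0 + phi_1 c_1, so
  gamma(0) = (c_0 + phi_1 c_1) / (1 - phi_1^2) = (5.285424 + (0.145)(1.996)) / (1 - (0.145)^2) = 5.574844 / 0.978975 = 5.694572.
  gamma(1) = phi_1 gamma(0) + c_1 = (0.145)(5.694572) + (1.996) = 2.821713.
Therefore gamma(1) = 2.8217 (to 4 decimal places).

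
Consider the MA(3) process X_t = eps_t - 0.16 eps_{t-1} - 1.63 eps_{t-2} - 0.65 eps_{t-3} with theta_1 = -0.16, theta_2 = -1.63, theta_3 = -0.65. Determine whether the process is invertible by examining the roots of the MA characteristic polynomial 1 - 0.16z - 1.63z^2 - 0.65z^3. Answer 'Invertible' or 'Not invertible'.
\text{Not invertible}

The MA(q) characteristic polynomial is P(z) = 1 - 0.16z - 1.63z^2 - 0.65z^3.
Invertibility requires all roots to lie outside the unit circle, i.e. |z| > 1 for every root.
Degree 3: look for a simple real root z0 first, then factor out (1 - z/z0) and solve the remaining quadratic.
Testing z0 = -2: P(-2) = 1 + (-0.16)(-2) + (-1.63)(-2)^2 + (-0.65)(-2)^3
  = 1 + (0.32) + (-6.52) + (5.2) = 0.  So z_0 = -2 is a root, |z_0| = 2.
Divide out the factor (1 + 0.5 z) = (1 - z/z0) (since 1/z0 = -0.5):
  P(z) = (1 + 0.5 z)(1 + (-0.66) z + (-1.3) z^2)
  [check: z-coef -0.66 - (-0.5) = -0.16; z^2-coef -1.3 - (-0.5)(-0.66) = -1.63; z^3-coef -(-0.5)(-1.3) = -0.65.]
Remaining roots from the quadratic factor 1 + (-0.66) z + (-1.3) z^2:
  Set 1 + (-0.66) z + (-1.3) z^2 = 0, i.e. a z^2 + b z + c = 0 with a = -1.3, b = -0.66, c = 1.
  Discriminant D = b^2 - 4ac = (-0.66)^2 - 4*(-1.3)*1 = 0.4356 - (-5.2) = 5.6356.
  D >= 0, so the roots are real: z = (-b +/- sqrt(D)) / (2a) = (0.66 +/- 2.373942) / (-2.6).
    z_1 = (0.66 + 2.373942) / (-2.6) = -1.1669,   |z_1| = 1.1669.
    z_2 = (0.66 - 2.373942) / (-2.6) = 0.6592,   |z_2| = 0.6592.
Moduli of all roots: 2.0000, 1.1669, 0.6592.
All moduli strictly greater than 1? No.
Verdict: Not invertible.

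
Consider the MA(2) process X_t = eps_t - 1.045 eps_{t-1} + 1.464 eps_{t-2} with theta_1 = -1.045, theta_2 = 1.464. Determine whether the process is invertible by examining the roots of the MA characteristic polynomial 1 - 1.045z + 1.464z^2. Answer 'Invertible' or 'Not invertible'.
\text{Not invertible}

The MA(q) characteristic polynomial is P(z) = 1 - 1.045z + 1.464z^2.
Invertibility requires all roots to lie outside the unit circle, i.e. |z| > 1 for every root.
Set 1 + (-1.045) z + (1.464) z^2 = 0, i.e. a z^2 + b z + c = 0 with a = 1.464, b = -1.045, c = 1.
Discriminant D = b^2 - 4ac = (-1.045)^2 - 4*(1.464)*1 = 1.092025 - (5.856) = -4.763975.
D < 0, so the roots are the complex-conjugate pair z = (-b +/- i sqrt(-D)) / (2a) = 0.3569 +/- 0.7454i.
For a conjugate pair |z|^2 = z * conj(z) = (product of roots) = c/a = 1/(1.464) = 0.68306, so |z| = sqrt(0.68306) = 0.8265 for both roots.
Moduli of all roots: 0.8265, 0.8265.
All moduli strictly greater than 1? No.
Verdict: Not invertible.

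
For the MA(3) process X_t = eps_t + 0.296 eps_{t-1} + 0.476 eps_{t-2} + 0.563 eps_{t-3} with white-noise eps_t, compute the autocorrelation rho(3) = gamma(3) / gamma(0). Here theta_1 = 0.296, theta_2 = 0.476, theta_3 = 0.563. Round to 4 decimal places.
\rho(3) = 0.3452

For an MA(q) process with theta_0 = 1, the autocovariance is
  gamma(k) = sigma^2 * sum_{i=0..q-k} theta_i * theta_{i+k},
and rho(k) = gamma(k) / gamma(0). Sigma^2 cancels.
  numerator   = (1)*(0.563) = 0.563.
  denominator = (1)^2 + (0.296)^2 + (0.476)^2 + (0.563)^2 = 1.631161.
  rho(3) = 0.563 / 1.631161 = 0.3452.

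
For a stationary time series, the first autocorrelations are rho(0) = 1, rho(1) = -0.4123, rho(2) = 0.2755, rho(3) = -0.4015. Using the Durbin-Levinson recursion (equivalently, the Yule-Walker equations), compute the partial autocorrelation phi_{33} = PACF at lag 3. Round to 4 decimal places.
\phi_{33} = -0.3061

The PACF at lag k is phi_{kk}, the last component of the solution
to the Yule-Walker system G_k phi = r_k where
  (G_k)_{ij} = rho(|i - j|), (r_k)_i = rho(i), i,j = 1..k.
Equivalently, Durbin-Levinson gives phi_{kk} iteratively:
  phi_{11} = rho(1)
  phi_{kk} = [rho(k) - sum_{j=1..k-1} phi_{k-1,j} rho(k-j)]
            / [1 - sum_{j=1..k-1} phi_{k-1,j} rho(j)],
  phi_{k,j} = phi_{k-1,j} - phi_{kk} phi_{k-1,k-j},  j = 1..k-1.
Step k = 1:
  phi_11 = rho(1) = -0.4123.
Step k = 2:
  phi_22 = [rho(2) - phi_11 rho(1)] / [1 - phi_11 rho(1)] = [0.2755 - (-0.4123)(-0.4123)] / [1 - (-0.4123)(-0.4123)]
         = 0.10550871 / 0.83000871 = 0.127118.
  Update: phi_21 = phi_11 - phi_22 phi_11 = -0.4123 - (0.127118)(-0.4123) = -0.359889.
Step k = 3:
  phi_33 = [rho(3) - phi_21 rho(2) - phi_22 rho(1)] / [1 - phi_21 rho(1) - phi_22 rho(2)]
    numerator   = -0.4015 - (-0.359889)(0.2755) - (0.127118)(-0.4123) = -0.24993988
    denominator = 1 - (-0.359889)(-0.4123) - (0.127118)(0.2755) = 0.8165967
  phi_33 = -0.24993988 / 0.8165967 = -0.3061.
Therefore phi_{33} = -0.3061.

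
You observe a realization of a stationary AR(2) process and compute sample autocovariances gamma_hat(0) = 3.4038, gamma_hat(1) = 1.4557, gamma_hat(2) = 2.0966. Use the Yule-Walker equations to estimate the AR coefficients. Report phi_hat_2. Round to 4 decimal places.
\hat\phi_{2} = 0.5300

The Yule-Walker equations for an AR(p) process read, in matrix form,
  Gamma_p phi = r_p,   with   (Gamma_p)_{ij} = gamma(|i - j|),
                       (r_p)_i = gamma(i),   i,j = 1..p.
Substitute the sample gammas (Toeplitz matrix and right-hand side of size 2):
  Gamma_p = [[3.4038, 1.4557], [1.4557, 3.4038]]
  r_p     = [1.4557, 2.0966]
Written out:
  3.4038 phi_1 + 1.4557 phi_2 = 1.4557
  1.4557 phi_1 + 3.4038 phi_2 = 2.0966
Solve by Cramer's rule:
  det = gamma(0)^2 - gamma(1)^2 = (3.4038)^2 - (1.4557)^2 = 11.58585444 - 2.11906249 = 9.46679195
  phi_hat_1 = [gamma(1) gamma(0) - gamma(1) gamma(2)] / det = [(1.4557)(3.4038) - (1.4557)(2.0966)] / 9.46679195 = 1.90289104 / 9.46679195 = 0.201
  phi_hat_2 = [gamma(0) gamma(2) - gamma(1)^2] / det = [(3.4038)(2.0966) - (1.4557)^2] / 9.46679195 = 5.01734459 / 9.46679195 = 0.53
So phi_hat = [0.2010, 0.5300].
Therefore phi_hat_2 = 0.5300.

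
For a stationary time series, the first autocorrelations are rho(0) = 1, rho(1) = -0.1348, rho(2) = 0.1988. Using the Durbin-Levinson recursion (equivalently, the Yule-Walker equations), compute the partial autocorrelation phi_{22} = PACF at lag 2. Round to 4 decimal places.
\phi_{22} = 0.1840

The PACF at lag k is phi_{kk}, the last component of the solution
to the Yule-Walker system G_k phi = r_k where
  (G_k)_{ij} = rho(|i - j|), (r_k)_i = rho(i), i,j = 1..k.
Equivalently, Durbin-Levinson gives phi_{kk} iteratively:
  phi_{11} = rho(1)
  phi_{kk} = [rho(k) - sum_{j=1..k-1} phi_{k-1,j} rho(k-j)]
            / [1 - sum_{j=1..k-1} phi_{k-1,j} rho(j)],
  phi_{k,j} = phi_{k-1,j} - phi_{kk} phi_{k-1,k-j},  j = 1..k-1.
Step k = 1:
  phi_11 = rho(1) = -0.1348.
Step k = 2:
  phi_22 = [rho(2) - phi_11 rho(1)] / [1 - phi_11 rho(1)] = [0.1988 - (-0.1348)(-0.1348)] / [1 - (-0.1348)(-0.1348)]
         = 0.18062896 / 0.98182896 = 0.184.
Therefore phi_{22} = 0.1840.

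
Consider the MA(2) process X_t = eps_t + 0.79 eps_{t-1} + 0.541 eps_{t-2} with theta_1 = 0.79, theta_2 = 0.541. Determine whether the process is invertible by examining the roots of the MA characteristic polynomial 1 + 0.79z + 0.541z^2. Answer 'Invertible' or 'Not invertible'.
\text{Invertible}

The MA(q) characteristic polynomial is P(z) = 1 + 0.79z + 0.541z^2.
Invertibility requires all roots to lie outside the unit circle, i.e. |z| > 1 for every root.
Set 1 + (0.79) z + (0.541) z^2 = 0, i.e. a z^2 + b z + c = 0 with a = 0.541, b = 0.79, c = 1.
Discriminant D = b^2 - 4ac = (0.79)^2 - 4*(0.541)*1 = 0.6241 - (2.164) = -1.5399.
D < 0, so the roots are the complex-conjugate pair z = (-b +/- i sqrt(-D)) / (2a) = -0.7301 +/- 1.1469i.
For a conjugate pair |z|^2 = z * conj(z) = (product of roots) = c/a = 1/(0.541) = 1.848429, so |z| = sqrt(1.848429) = 1.3596 for both roots.
Moduli of all roots: 1.3596, 1.3596.
All moduli strictly greater than 1? Yes.
Verdict: Invertible.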